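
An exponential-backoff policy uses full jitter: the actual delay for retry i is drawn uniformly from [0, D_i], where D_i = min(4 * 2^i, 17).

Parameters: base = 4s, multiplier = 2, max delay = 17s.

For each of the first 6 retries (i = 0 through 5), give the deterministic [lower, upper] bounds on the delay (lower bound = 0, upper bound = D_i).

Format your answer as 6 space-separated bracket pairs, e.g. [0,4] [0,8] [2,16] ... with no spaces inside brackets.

Answer: [0,4] [0,8] [0,16] [0,17] [0,17] [0,17]

Derivation:
Computing bounds per retry:
  i=0: D_i=min(4*2^0,17)=4, bounds=[0,4]
  i=1: D_i=min(4*2^1,17)=8, bounds=[0,8]
  i=2: D_i=min(4*2^2,17)=16, bounds=[0,16]
  i=3: D_i=min(4*2^3,17)=17, bounds=[0,17]
  i=4: D_i=min(4*2^4,17)=17, bounds=[0,17]
  i=5: D_i=min(4*2^5,17)=17, bounds=[0,17]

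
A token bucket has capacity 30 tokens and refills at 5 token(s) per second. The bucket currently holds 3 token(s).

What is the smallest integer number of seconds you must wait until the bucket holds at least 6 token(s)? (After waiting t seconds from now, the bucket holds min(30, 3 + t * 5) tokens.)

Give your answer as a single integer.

Answer: 1

Derivation:
Need 3 + t * 5 >= 6, so t >= 3/5.
Smallest integer t = ceil(3/5) = 1.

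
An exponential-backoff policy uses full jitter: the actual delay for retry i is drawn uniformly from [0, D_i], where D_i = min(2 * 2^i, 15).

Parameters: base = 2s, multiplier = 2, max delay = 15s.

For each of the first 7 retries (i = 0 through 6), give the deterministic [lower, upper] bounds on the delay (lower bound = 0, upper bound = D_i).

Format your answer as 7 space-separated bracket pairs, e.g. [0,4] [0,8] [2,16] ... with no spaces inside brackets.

Computing bounds per retry:
  i=0: D_i=min(2*2^0,15)=2, bounds=[0,2]
  i=1: D_i=min(2*2^1,15)=4, bounds=[0,4]
  i=2: D_i=min(2*2^2,15)=8, bounds=[0,8]
  i=3: D_i=min(2*2^3,15)=15, bounds=[0,15]
  i=4: D_i=min(2*2^4,15)=15, bounds=[0,15]
  i=5: D_i=min(2*2^5,15)=15, bounds=[0,15]
  i=6: D_i=min(2*2^6,15)=15, bounds=[0,15]

Answer: [0,2] [0,4] [0,8] [0,15] [0,15] [0,15] [0,15]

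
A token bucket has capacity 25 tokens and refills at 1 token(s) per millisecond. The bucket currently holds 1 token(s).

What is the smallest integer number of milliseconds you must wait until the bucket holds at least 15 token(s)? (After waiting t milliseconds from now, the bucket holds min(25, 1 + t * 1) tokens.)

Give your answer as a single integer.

Need 1 + t * 1 >= 15, so t >= 14/1.
Smallest integer t = ceil(14/1) = 14.

Answer: 14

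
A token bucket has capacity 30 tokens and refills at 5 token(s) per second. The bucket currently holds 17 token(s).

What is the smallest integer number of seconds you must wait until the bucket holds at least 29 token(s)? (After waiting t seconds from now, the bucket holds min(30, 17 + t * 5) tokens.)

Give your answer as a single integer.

Need 17 + t * 5 >= 29, so t >= 12/5.
Smallest integer t = ceil(12/5) = 3.

Answer: 3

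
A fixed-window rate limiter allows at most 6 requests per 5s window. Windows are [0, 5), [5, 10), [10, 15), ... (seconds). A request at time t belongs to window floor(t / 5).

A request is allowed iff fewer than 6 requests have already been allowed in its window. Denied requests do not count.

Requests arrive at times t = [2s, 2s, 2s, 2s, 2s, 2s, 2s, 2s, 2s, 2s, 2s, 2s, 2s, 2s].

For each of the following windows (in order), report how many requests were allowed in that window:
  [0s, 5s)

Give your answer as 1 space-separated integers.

Answer: 6

Derivation:
Processing requests:
  req#1 t=2s (window 0): ALLOW
  req#2 t=2s (window 0): ALLOW
  req#3 t=2s (window 0): ALLOW
  req#4 t=2s (window 0): ALLOW
  req#5 t=2s (window 0): ALLOW
  req#6 t=2s (window 0): ALLOW
  req#7 t=2s (window 0): DENY
  req#8 t=2s (window 0): DENY
  req#9 t=2s (window 0): DENY
  req#10 t=2s (window 0): DENY
  req#11 t=2s (window 0): DENY
  req#12 t=2s (window 0): DENY
  req#13 t=2s (window 0): DENY
  req#14 t=2s (window 0): DENY

Allowed counts by window: 6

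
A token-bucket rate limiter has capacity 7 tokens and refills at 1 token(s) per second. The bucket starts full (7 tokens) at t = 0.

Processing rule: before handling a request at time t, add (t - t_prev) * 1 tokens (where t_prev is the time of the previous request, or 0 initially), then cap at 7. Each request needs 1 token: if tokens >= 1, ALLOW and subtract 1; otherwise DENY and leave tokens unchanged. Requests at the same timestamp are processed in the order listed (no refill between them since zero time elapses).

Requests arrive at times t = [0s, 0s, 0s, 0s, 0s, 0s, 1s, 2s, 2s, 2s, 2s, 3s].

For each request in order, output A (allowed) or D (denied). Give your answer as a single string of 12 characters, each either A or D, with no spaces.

Simulating step by step:
  req#1 t=0s: ALLOW
  req#2 t=0s: ALLOW
  req#3 t=0s: ALLOW
  req#4 t=0s: ALLOW
  req#5 t=0s: ALLOW
  req#6 t=0s: ALLOW
  req#7 t=1s: ALLOW
  req#8 t=2s: ALLOW
  req#9 t=2s: ALLOW
  req#10 t=2s: DENY
  req#11 t=2s: DENY
  req#12 t=3s: ALLOW

Answer: AAAAAAAAADDA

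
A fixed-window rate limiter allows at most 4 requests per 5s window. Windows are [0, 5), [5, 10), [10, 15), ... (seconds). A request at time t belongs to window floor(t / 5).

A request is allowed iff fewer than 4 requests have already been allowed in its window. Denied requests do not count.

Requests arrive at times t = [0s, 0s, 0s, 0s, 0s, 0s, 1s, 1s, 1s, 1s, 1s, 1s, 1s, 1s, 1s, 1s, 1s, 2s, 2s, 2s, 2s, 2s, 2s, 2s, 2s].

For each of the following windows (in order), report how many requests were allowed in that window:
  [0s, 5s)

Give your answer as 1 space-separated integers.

Answer: 4

Derivation:
Processing requests:
  req#1 t=0s (window 0): ALLOW
  req#2 t=0s (window 0): ALLOW
  req#3 t=0s (window 0): ALLOW
  req#4 t=0s (window 0): ALLOW
  req#5 t=0s (window 0): DENY
  req#6 t=0s (window 0): DENY
  req#7 t=1s (window 0): DENY
  req#8 t=1s (window 0): DENY
  req#9 t=1s (window 0): DENY
  req#10 t=1s (window 0): DENY
  req#11 t=1s (window 0): DENY
  req#12 t=1s (window 0): DENY
  req#13 t=1s (window 0): DENY
  req#14 t=1s (window 0): DENY
  req#15 t=1s (window 0): DENY
  req#16 t=1s (window 0): DENY
  req#17 t=1s (window 0): DENY
  req#18 t=2s (window 0): DENY
  req#19 t=2s (window 0): DENY
  req#20 t=2s (window 0): DENY
  req#21 t=2s (window 0): DENY
  req#22 t=2s (window 0): DENY
  req#23 t=2s (window 0): DENY
  req#24 t=2s (window 0): DENY
  req#25 t=2s (window 0): DENY

Allowed counts by window: 4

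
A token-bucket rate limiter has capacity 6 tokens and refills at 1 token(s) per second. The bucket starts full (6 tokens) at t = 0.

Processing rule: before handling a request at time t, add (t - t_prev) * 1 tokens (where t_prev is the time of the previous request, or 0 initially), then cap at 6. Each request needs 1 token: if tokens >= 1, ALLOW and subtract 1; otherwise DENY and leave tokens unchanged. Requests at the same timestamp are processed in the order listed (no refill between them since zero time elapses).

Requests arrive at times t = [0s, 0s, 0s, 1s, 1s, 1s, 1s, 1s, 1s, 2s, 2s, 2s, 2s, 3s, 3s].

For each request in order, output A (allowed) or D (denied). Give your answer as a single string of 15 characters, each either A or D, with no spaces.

Answer: AAAAAAADDADDDAD

Derivation:
Simulating step by step:
  req#1 t=0s: ALLOW
  req#2 t=0s: ALLOW
  req#3 t=0s: ALLOW
  req#4 t=1s: ALLOW
  req#5 t=1s: ALLOW
  req#6 t=1s: ALLOW
  req#7 t=1s: ALLOW
  req#8 t=1s: DENY
  req#9 t=1s: DENY
  req#10 t=2s: ALLOW
  req#11 t=2s: DENY
  req#12 t=2s: DENY
  req#13 t=2s: DENY
  req#14 t=3s: ALLOW
  req#15 t=3s: DENY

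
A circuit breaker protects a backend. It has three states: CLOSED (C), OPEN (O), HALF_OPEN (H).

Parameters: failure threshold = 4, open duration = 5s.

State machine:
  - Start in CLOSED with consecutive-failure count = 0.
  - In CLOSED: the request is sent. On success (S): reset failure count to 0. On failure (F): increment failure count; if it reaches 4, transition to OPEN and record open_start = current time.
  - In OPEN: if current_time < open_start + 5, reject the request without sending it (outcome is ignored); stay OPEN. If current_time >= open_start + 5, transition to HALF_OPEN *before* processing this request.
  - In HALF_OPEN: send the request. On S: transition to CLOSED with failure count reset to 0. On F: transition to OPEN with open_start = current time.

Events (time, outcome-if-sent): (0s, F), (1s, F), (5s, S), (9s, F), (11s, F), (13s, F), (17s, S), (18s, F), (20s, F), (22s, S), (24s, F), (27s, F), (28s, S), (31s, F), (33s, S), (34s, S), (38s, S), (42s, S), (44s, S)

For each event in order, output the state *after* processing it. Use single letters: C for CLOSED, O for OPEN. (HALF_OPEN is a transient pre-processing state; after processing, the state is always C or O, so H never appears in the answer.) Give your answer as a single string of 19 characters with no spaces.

State after each event:
  event#1 t=0s outcome=F: state=CLOSED
  event#2 t=1s outcome=F: state=CLOSED
  event#3 t=5s outcome=S: state=CLOSED
  event#4 t=9s outcome=F: state=CLOSED
  event#5 t=11s outcome=F: state=CLOSED
  event#6 t=13s outcome=F: state=CLOSED
  event#7 t=17s outcome=S: state=CLOSED
  event#8 t=18s outcome=F: state=CLOSED
  event#9 t=20s outcome=F: state=CLOSED
  event#10 t=22s outcome=S: state=CLOSED
  event#11 t=24s outcome=F: state=CLOSED
  event#12 t=27s outcome=F: state=CLOSED
  event#13 t=28s outcome=S: state=CLOSED
  event#14 t=31s outcome=F: state=CLOSED
  event#15 t=33s outcome=S: state=CLOSED
  event#16 t=34s outcome=S: state=CLOSED
  event#17 t=38s outcome=S: state=CLOSED
  event#18 t=42s outcome=S: state=CLOSED
  event#19 t=44s outcome=S: state=CLOSED

Answer: CCCCCCCCCCCCCCCCCCC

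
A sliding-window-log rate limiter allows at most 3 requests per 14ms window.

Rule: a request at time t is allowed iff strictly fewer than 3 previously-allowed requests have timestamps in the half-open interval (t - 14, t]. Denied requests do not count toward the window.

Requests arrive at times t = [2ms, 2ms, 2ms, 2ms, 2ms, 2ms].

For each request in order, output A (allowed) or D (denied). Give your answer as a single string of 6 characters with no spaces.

Tracking allowed requests in the window:
  req#1 t=2ms: ALLOW
  req#2 t=2ms: ALLOW
  req#3 t=2ms: ALLOW
  req#4 t=2ms: DENY
  req#5 t=2ms: DENY
  req#6 t=2ms: DENY

Answer: AAADDD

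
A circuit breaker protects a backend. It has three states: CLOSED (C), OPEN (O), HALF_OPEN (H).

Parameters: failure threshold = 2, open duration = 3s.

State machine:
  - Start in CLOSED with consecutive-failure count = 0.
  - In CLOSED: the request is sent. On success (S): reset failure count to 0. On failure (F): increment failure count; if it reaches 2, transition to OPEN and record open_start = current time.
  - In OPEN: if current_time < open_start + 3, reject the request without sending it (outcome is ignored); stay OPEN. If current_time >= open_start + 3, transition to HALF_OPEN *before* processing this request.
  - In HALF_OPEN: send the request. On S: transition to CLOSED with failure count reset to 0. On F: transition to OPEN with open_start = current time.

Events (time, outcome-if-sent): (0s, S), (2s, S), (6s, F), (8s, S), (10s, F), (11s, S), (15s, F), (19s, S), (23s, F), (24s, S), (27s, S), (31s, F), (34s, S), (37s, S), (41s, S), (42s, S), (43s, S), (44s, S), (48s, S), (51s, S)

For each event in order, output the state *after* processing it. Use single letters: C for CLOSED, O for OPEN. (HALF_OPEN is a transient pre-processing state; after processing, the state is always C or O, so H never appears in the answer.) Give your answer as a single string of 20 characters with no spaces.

State after each event:
  event#1 t=0s outcome=S: state=CLOSED
  event#2 t=2s outcome=S: state=CLOSED
  event#3 t=6s outcome=F: state=CLOSED
  event#4 t=8s outcome=S: state=CLOSED
  event#5 t=10s outcome=F: state=CLOSED
  event#6 t=11s outcome=S: state=CLOSED
  event#7 t=15s outcome=F: state=CLOSED
  event#8 t=19s outcome=S: state=CLOSED
  event#9 t=23s outcome=F: state=CLOSED
  event#10 t=24s outcome=S: state=CLOSED
  event#11 t=27s outcome=S: state=CLOSED
  event#12 t=31s outcome=F: state=CLOSED
  event#13 t=34s outcome=S: state=CLOSED
  event#14 t=37s outcome=S: state=CLOSED
  event#15 t=41s outcome=S: state=CLOSED
  event#16 t=42s outcome=S: state=CLOSED
  event#17 t=43s outcome=S: state=CLOSED
  event#18 t=44s outcome=S: state=CLOSED
  event#19 t=48s outcome=S: state=CLOSED
  event#20 t=51s outcome=S: state=CLOSED

Answer: CCCCCCCCCCCCCCCCCCCC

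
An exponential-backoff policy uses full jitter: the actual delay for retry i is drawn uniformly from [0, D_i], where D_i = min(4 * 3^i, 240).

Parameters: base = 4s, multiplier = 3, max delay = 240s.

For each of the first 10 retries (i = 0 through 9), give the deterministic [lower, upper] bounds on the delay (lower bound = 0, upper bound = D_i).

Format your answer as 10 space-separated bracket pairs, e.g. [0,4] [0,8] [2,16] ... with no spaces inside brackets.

Answer: [0,4] [0,12] [0,36] [0,108] [0,240] [0,240] [0,240] [0,240] [0,240] [0,240]

Derivation:
Computing bounds per retry:
  i=0: D_i=min(4*3^0,240)=4, bounds=[0,4]
  i=1: D_i=min(4*3^1,240)=12, bounds=[0,12]
  i=2: D_i=min(4*3^2,240)=36, bounds=[0,36]
  i=3: D_i=min(4*3^3,240)=108, bounds=[0,108]
  i=4: D_i=min(4*3^4,240)=240, bounds=[0,240]
  i=5: D_i=min(4*3^5,240)=240, bounds=[0,240]
  i=6: D_i=min(4*3^6,240)=240, bounds=[0,240]
  i=7: D_i=min(4*3^7,240)=240, bounds=[0,240]
  i=8: D_i=min(4*3^8,240)=240, bounds=[0,240]
  i=9: D_i=min(4*3^9,240)=240, bounds=[0,240]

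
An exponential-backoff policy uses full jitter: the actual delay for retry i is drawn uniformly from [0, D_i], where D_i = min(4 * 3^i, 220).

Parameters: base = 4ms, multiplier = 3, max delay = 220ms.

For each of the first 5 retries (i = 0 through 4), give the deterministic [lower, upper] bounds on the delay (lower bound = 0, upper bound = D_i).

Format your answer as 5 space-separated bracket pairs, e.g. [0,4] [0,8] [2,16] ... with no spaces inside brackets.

Computing bounds per retry:
  i=0: D_i=min(4*3^0,220)=4, bounds=[0,4]
  i=1: D_i=min(4*3^1,220)=12, bounds=[0,12]
  i=2: D_i=min(4*3^2,220)=36, bounds=[0,36]
  i=3: D_i=min(4*3^3,220)=108, bounds=[0,108]
  i=4: D_i=min(4*3^4,220)=220, bounds=[0,220]

Answer: [0,4] [0,12] [0,36] [0,108] [0,220]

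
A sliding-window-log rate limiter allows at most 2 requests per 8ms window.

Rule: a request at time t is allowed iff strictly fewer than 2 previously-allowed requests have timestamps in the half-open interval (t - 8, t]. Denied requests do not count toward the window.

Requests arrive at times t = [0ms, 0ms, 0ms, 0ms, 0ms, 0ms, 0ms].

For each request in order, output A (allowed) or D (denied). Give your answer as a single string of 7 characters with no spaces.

Tracking allowed requests in the window:
  req#1 t=0ms: ALLOW
  req#2 t=0ms: ALLOW
  req#3 t=0ms: DENY
  req#4 t=0ms: DENY
  req#5 t=0ms: DENY
  req#6 t=0ms: DENY
  req#7 t=0ms: DENY

Answer: AADDDDD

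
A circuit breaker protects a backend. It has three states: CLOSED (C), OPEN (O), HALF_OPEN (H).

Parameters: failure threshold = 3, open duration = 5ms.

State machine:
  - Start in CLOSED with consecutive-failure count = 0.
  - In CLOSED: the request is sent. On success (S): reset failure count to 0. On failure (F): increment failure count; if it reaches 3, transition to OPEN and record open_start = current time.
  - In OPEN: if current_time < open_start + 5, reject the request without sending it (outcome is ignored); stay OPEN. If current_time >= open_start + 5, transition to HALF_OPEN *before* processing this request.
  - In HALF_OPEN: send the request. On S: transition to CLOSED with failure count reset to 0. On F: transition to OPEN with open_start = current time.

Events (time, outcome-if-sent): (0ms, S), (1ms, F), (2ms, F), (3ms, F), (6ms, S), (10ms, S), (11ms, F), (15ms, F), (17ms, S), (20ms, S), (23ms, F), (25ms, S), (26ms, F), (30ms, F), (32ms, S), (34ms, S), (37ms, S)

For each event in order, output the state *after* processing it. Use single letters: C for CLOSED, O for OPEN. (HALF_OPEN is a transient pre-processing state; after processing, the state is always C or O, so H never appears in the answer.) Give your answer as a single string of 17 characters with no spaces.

State after each event:
  event#1 t=0ms outcome=S: state=CLOSED
  event#2 t=1ms outcome=F: state=CLOSED
  event#3 t=2ms outcome=F: state=CLOSED
  event#4 t=3ms outcome=F: state=OPEN
  event#5 t=6ms outcome=S: state=OPEN
  event#6 t=10ms outcome=S: state=CLOSED
  event#7 t=11ms outcome=F: state=CLOSED
  event#8 t=15ms outcome=F: state=CLOSED
  event#9 t=17ms outcome=S: state=CLOSED
  event#10 t=20ms outcome=S: state=CLOSED
  event#11 t=23ms outcome=F: state=CLOSED
  event#12 t=25ms outcome=S: state=CLOSED
  event#13 t=26ms outcome=F: state=CLOSED
  event#14 t=30ms outcome=F: state=CLOSED
  event#15 t=32ms outcome=S: state=CLOSED
  event#16 t=34ms outcome=S: state=CLOSED
  event#17 t=37ms outcome=S: state=CLOSED

Answer: CCCOOCCCCCCCCCCCC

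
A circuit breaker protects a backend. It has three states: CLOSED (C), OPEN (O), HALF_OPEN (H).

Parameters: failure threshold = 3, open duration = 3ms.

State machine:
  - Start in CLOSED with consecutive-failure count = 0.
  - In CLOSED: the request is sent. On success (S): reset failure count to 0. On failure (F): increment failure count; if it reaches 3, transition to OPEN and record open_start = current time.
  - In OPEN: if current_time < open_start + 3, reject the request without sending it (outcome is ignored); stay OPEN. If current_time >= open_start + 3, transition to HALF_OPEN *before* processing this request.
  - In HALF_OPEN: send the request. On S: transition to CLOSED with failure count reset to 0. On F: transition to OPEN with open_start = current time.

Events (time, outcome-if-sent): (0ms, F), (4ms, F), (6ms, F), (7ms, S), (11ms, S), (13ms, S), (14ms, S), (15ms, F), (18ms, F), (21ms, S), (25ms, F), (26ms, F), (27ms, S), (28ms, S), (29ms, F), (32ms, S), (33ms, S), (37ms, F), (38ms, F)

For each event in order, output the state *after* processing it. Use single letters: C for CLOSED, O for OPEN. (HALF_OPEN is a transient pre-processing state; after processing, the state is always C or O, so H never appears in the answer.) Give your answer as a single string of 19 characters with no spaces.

State after each event:
  event#1 t=0ms outcome=F: state=CLOSED
  event#2 t=4ms outcome=F: state=CLOSED
  event#3 t=6ms outcome=F: state=OPEN
  event#4 t=7ms outcome=S: state=OPEN
  event#5 t=11ms outcome=S: state=CLOSED
  event#6 t=13ms outcome=S: state=CLOSED
  event#7 t=14ms outcome=S: state=CLOSED
  event#8 t=15ms outcome=F: state=CLOSED
  event#9 t=18ms outcome=F: state=CLOSED
  event#10 t=21ms outcome=S: state=CLOSED
  event#11 t=25ms outcome=F: state=CLOSED
  event#12 t=26ms outcome=F: state=CLOSED
  event#13 t=27ms outcome=S: state=CLOSED
  event#14 t=28ms outcome=S: state=CLOSED
  event#15 t=29ms outcome=F: state=CLOSED
  event#16 t=32ms outcome=S: state=CLOSED
  event#17 t=33ms outcome=S: state=CLOSED
  event#18 t=37ms outcome=F: state=CLOSED
  event#19 t=38ms outcome=F: state=CLOSED

Answer: CCOOCCCCCCCCCCCCCCC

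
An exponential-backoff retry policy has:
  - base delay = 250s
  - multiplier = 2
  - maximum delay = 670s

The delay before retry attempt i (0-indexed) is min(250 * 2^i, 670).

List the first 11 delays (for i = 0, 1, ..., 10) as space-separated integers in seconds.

Answer: 250 500 670 670 670 670 670 670 670 670 670

Derivation:
Computing each delay:
  i=0: min(250*2^0, 670) = 250
  i=1: min(250*2^1, 670) = 500
  i=2: min(250*2^2, 670) = 670
  i=3: min(250*2^3, 670) = 670
  i=4: min(250*2^4, 670) = 670
  i=5: min(250*2^5, 670) = 670
  i=6: min(250*2^6, 670) = 670
  i=7: min(250*2^7, 670) = 670
  i=8: min(250*2^8, 670) = 670
  i=9: min(250*2^9, 670) = 670
  i=10: min(250*2^10, 670) = 670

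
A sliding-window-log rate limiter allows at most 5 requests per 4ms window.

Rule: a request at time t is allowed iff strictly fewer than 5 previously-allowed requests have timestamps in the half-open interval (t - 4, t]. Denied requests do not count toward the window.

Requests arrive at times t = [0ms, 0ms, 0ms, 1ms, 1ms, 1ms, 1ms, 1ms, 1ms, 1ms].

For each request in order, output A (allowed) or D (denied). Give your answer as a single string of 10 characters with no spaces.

Answer: AAAAADDDDD

Derivation:
Tracking allowed requests in the window:
  req#1 t=0ms: ALLOW
  req#2 t=0ms: ALLOW
  req#3 t=0ms: ALLOW
  req#4 t=1ms: ALLOW
  req#5 t=1ms: ALLOW
  req#6 t=1ms: DENY
  req#7 t=1ms: DENY
  req#8 t=1ms: DENY
  req#9 t=1ms: DENY
  req#10 t=1ms: DENY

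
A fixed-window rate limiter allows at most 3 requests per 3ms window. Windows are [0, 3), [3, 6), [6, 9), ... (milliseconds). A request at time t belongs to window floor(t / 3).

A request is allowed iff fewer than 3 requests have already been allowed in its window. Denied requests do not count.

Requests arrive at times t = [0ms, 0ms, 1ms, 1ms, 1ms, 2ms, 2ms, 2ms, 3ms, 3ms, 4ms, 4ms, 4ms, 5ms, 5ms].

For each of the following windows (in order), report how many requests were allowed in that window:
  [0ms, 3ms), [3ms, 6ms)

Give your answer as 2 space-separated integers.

Processing requests:
  req#1 t=0ms (window 0): ALLOW
  req#2 t=0ms (window 0): ALLOW
  req#3 t=1ms (window 0): ALLOW
  req#4 t=1ms (window 0): DENY
  req#5 t=1ms (window 0): DENY
  req#6 t=2ms (window 0): DENY
  req#7 t=2ms (window 0): DENY
  req#8 t=2ms (window 0): DENY
  req#9 t=3ms (window 1): ALLOW
  req#10 t=3ms (window 1): ALLOW
  req#11 t=4ms (window 1): ALLOW
  req#12 t=4ms (window 1): DENY
  req#13 t=4ms (window 1): DENY
  req#14 t=5ms (window 1): DENY
  req#15 t=5ms (window 1): DENY

Allowed counts by window: 3 3

Answer: 3 3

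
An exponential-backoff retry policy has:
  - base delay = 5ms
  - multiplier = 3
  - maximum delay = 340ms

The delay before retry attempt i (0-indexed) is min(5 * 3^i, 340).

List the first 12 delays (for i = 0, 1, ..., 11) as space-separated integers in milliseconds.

Answer: 5 15 45 135 340 340 340 340 340 340 340 340

Derivation:
Computing each delay:
  i=0: min(5*3^0, 340) = 5
  i=1: min(5*3^1, 340) = 15
  i=2: min(5*3^2, 340) = 45
  i=3: min(5*3^3, 340) = 135
  i=4: min(5*3^4, 340) = 340
  i=5: min(5*3^5, 340) = 340
  i=6: min(5*3^6, 340) = 340
  i=7: min(5*3^7, 340) = 340
  i=8: min(5*3^8, 340) = 340
  i=9: min(5*3^9, 340) = 340
  i=10: min(5*3^10, 340) = 340
  i=11: min(5*3^11, 340) = 340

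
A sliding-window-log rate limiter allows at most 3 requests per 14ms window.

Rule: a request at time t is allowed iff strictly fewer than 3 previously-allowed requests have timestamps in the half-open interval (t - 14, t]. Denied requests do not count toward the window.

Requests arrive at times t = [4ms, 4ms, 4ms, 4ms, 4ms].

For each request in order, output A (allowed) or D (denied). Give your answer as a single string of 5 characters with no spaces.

Answer: AAADD

Derivation:
Tracking allowed requests in the window:
  req#1 t=4ms: ALLOW
  req#2 t=4ms: ALLOW
  req#3 t=4ms: ALLOW
  req#4 t=4ms: DENY
  req#5 t=4ms: DENY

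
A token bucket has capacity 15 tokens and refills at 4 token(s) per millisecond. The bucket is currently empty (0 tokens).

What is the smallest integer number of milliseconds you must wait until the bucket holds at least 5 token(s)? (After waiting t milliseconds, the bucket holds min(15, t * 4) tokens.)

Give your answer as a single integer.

Need t * 4 >= 5, so t >= 5/4.
Smallest integer t = ceil(5/4) = 2.

Answer: 2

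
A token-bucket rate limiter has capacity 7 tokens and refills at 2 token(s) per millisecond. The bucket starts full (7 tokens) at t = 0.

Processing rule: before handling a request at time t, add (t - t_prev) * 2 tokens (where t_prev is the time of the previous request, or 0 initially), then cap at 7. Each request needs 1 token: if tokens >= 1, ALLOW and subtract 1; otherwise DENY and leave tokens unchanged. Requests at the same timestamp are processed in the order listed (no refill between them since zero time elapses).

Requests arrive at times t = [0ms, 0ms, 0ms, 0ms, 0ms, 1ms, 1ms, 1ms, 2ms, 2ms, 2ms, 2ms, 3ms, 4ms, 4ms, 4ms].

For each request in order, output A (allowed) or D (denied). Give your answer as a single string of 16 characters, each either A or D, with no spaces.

Simulating step by step:
  req#1 t=0ms: ALLOW
  req#2 t=0ms: ALLOW
  req#3 t=0ms: ALLOW
  req#4 t=0ms: ALLOW
  req#5 t=0ms: ALLOW
  req#6 t=1ms: ALLOW
  req#7 t=1ms: ALLOW
  req#8 t=1ms: ALLOW
  req#9 t=2ms: ALLOW
  req#10 t=2ms: ALLOW
  req#11 t=2ms: ALLOW
  req#12 t=2ms: DENY
  req#13 t=3ms: ALLOW
  req#14 t=4ms: ALLOW
  req#15 t=4ms: ALLOW
  req#16 t=4ms: ALLOW

Answer: AAAAAAAAAAADAAAA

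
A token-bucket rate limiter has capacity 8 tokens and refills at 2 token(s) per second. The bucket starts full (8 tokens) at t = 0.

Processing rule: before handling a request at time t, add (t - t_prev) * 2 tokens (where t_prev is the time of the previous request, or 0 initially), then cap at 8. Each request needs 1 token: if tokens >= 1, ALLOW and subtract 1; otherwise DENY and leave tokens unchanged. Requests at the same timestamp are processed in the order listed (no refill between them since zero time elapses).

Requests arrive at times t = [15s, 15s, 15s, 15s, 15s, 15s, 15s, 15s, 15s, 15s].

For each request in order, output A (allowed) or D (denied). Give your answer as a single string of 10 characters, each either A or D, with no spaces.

Answer: AAAAAAAADD

Derivation:
Simulating step by step:
  req#1 t=15s: ALLOW
  req#2 t=15s: ALLOW
  req#3 t=15s: ALLOW
  req#4 t=15s: ALLOW
  req#5 t=15s: ALLOW
  req#6 t=15s: ALLOW
  req#7 t=15s: ALLOW
  req#8 t=15s: ALLOW
  req#9 t=15s: DENY
  req#10 t=15s: DENY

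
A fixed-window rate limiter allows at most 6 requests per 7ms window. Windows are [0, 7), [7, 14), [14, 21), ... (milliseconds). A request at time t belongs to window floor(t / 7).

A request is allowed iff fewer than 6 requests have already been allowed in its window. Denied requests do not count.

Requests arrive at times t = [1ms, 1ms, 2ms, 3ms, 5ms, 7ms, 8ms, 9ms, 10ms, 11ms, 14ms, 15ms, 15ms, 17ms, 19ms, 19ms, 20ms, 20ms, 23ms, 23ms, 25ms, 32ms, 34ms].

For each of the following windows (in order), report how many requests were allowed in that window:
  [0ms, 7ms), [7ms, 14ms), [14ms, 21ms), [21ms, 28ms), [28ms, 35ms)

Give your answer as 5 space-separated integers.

Answer: 5 5 6 3 2

Derivation:
Processing requests:
  req#1 t=1ms (window 0): ALLOW
  req#2 t=1ms (window 0): ALLOW
  req#3 t=2ms (window 0): ALLOW
  req#4 t=3ms (window 0): ALLOW
  req#5 t=5ms (window 0): ALLOW
  req#6 t=7ms (window 1): ALLOW
  req#7 t=8ms (window 1): ALLOW
  req#8 t=9ms (window 1): ALLOW
  req#9 t=10ms (window 1): ALLOW
  req#10 t=11ms (window 1): ALLOW
  req#11 t=14ms (window 2): ALLOW
  req#12 t=15ms (window 2): ALLOW
  req#13 t=15ms (window 2): ALLOW
  req#14 t=17ms (window 2): ALLOW
  req#15 t=19ms (window 2): ALLOW
  req#16 t=19ms (window 2): ALLOW
  req#17 t=20ms (window 2): DENY
  req#18 t=20ms (window 2): DENY
  req#19 t=23ms (window 3): ALLOW
  req#20 t=23ms (window 3): ALLOW
  req#21 t=25ms (window 3): ALLOW
  req#22 t=32ms (window 4): ALLOW
  req#23 t=34ms (window 4): ALLOW

Allowed counts by window: 5 5 6 3 2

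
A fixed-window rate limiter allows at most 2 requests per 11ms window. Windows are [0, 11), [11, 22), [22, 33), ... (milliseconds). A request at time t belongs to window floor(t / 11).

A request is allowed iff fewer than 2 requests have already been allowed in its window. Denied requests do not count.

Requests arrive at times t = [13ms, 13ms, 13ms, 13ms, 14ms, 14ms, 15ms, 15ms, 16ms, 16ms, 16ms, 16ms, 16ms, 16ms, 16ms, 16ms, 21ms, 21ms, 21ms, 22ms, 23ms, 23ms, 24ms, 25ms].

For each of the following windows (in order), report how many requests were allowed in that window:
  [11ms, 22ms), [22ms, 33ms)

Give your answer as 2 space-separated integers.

Answer: 2 2

Derivation:
Processing requests:
  req#1 t=13ms (window 1): ALLOW
  req#2 t=13ms (window 1): ALLOW
  req#3 t=13ms (window 1): DENY
  req#4 t=13ms (window 1): DENY
  req#5 t=14ms (window 1): DENY
  req#6 t=14ms (window 1): DENY
  req#7 t=15ms (window 1): DENY
  req#8 t=15ms (window 1): DENY
  req#9 t=16ms (window 1): DENY
  req#10 t=16ms (window 1): DENY
  req#11 t=16ms (window 1): DENY
  req#12 t=16ms (window 1): DENY
  req#13 t=16ms (window 1): DENY
  req#14 t=16ms (window 1): DENY
  req#15 t=16ms (window 1): DENY
  req#16 t=16ms (window 1): DENY
  req#17 t=21ms (window 1): DENY
  req#18 t=21ms (window 1): DENY
  req#19 t=21ms (window 1): DENY
  req#20 t=22ms (window 2): ALLOW
  req#21 t=23ms (window 2): ALLOW
  req#22 t=23ms (window 2): DENY
  req#23 t=24ms (window 2): DENY
  req#24 t=25ms (window 2): DENY

Allowed counts by window: 2 2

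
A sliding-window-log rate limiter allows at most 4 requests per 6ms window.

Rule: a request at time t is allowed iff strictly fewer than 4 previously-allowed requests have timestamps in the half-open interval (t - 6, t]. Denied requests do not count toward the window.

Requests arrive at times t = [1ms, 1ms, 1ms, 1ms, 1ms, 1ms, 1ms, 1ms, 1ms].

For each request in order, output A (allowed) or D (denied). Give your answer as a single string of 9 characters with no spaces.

Answer: AAAADDDDD

Derivation:
Tracking allowed requests in the window:
  req#1 t=1ms: ALLOW
  req#2 t=1ms: ALLOW
  req#3 t=1ms: ALLOW
  req#4 t=1ms: ALLOW
  req#5 t=1ms: DENY
  req#6 t=1ms: DENY
  req#7 t=1ms: DENY
  req#8 t=1ms: DENY
  req#9 t=1ms: DENY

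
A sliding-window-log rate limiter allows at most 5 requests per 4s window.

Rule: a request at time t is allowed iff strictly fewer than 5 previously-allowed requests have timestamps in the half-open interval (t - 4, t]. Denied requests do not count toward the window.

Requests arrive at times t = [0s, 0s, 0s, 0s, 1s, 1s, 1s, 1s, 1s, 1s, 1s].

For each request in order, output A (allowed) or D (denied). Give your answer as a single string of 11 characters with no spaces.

Answer: AAAAADDDDDD

Derivation:
Tracking allowed requests in the window:
  req#1 t=0s: ALLOW
  req#2 t=0s: ALLOW
  req#3 t=0s: ALLOW
  req#4 t=0s: ALLOW
  req#5 t=1s: ALLOW
  req#6 t=1s: DENY
  req#7 t=1s: DENY
  req#8 t=1s: DENY
  req#9 t=1s: DENY
  req#10 t=1s: DENY
  req#11 t=1s: DENY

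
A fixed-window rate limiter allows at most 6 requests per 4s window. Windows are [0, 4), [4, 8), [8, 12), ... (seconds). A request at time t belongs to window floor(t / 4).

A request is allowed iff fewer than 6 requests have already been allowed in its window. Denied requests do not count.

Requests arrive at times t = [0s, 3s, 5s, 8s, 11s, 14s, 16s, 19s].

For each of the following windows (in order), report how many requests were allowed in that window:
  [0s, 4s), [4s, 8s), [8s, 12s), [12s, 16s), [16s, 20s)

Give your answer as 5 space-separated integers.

Answer: 2 1 2 1 2

Derivation:
Processing requests:
  req#1 t=0s (window 0): ALLOW
  req#2 t=3s (window 0): ALLOW
  req#3 t=5s (window 1): ALLOW
  req#4 t=8s (window 2): ALLOW
  req#5 t=11s (window 2): ALLOW
  req#6 t=14s (window 3): ALLOW
  req#7 t=16s (window 4): ALLOW
  req#8 t=19s (window 4): ALLOW

Allowed counts by window: 2 1 2 1 2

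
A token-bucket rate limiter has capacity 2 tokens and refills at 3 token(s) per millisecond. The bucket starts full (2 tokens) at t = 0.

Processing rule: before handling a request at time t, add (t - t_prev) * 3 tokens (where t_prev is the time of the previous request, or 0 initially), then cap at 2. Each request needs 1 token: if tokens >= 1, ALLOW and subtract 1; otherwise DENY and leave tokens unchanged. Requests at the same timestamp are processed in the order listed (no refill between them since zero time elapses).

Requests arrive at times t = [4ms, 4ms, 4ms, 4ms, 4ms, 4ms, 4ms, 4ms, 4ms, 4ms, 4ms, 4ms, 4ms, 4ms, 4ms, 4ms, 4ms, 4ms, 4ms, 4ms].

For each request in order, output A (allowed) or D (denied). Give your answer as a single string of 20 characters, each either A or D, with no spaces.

Simulating step by step:
  req#1 t=4ms: ALLOW
  req#2 t=4ms: ALLOW
  req#3 t=4ms: DENY
  req#4 t=4ms: DENY
  req#5 t=4ms: DENY
  req#6 t=4ms: DENY
  req#7 t=4ms: DENY
  req#8 t=4ms: DENY
  req#9 t=4ms: DENY
  req#10 t=4ms: DENY
  req#11 t=4ms: DENY
  req#12 t=4ms: DENY
  req#13 t=4ms: DENY
  req#14 t=4ms: DENY
  req#15 t=4ms: DENY
  req#16 t=4ms: DENY
  req#17 t=4ms: DENY
  req#18 t=4ms: DENY
  req#19 t=4ms: DENY
  req#20 t=4ms: DENY

Answer: AADDDDDDDDDDDDDDDDDD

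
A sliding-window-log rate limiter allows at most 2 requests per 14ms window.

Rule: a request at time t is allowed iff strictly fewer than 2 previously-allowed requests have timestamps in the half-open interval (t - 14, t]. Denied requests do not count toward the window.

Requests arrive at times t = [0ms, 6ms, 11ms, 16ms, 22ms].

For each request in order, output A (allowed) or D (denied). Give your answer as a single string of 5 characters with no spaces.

Tracking allowed requests in the window:
  req#1 t=0ms: ALLOW
  req#2 t=6ms: ALLOW
  req#3 t=11ms: DENY
  req#4 t=16ms: ALLOW
  req#5 t=22ms: ALLOW

Answer: AADAA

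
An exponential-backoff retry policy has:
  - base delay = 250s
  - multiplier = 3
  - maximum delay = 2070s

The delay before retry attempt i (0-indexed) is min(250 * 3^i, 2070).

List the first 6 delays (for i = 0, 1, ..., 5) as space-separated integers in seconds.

Answer: 250 750 2070 2070 2070 2070

Derivation:
Computing each delay:
  i=0: min(250*3^0, 2070) = 250
  i=1: min(250*3^1, 2070) = 750
  i=2: min(250*3^2, 2070) = 2070
  i=3: min(250*3^3, 2070) = 2070
  i=4: min(250*3^4, 2070) = 2070
  i=5: min(250*3^5, 2070) = 2070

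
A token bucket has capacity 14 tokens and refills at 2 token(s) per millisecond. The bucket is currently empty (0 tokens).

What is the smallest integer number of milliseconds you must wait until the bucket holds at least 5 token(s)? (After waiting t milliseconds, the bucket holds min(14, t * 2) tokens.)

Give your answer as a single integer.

Need t * 2 >= 5, so t >= 5/2.
Smallest integer t = ceil(5/2) = 3.

Answer: 3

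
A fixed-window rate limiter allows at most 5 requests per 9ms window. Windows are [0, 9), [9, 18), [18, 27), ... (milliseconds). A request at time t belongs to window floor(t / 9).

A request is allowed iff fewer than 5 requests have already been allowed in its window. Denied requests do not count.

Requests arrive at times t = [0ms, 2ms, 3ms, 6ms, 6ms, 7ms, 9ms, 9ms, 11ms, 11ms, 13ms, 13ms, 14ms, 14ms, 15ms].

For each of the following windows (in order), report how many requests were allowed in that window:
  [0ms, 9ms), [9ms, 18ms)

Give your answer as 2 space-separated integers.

Answer: 5 5

Derivation:
Processing requests:
  req#1 t=0ms (window 0): ALLOW
  req#2 t=2ms (window 0): ALLOW
  req#3 t=3ms (window 0): ALLOW
  req#4 t=6ms (window 0): ALLOW
  req#5 t=6ms (window 0): ALLOW
  req#6 t=7ms (window 0): DENY
  req#7 t=9ms (window 1): ALLOW
  req#8 t=9ms (window 1): ALLOW
  req#9 t=11ms (window 1): ALLOW
  req#10 t=11ms (window 1): ALLOW
  req#11 t=13ms (window 1): ALLOW
  req#12 t=13ms (window 1): DENY
  req#13 t=14ms (window 1): DENY
  req#14 t=14ms (window 1): DENY
  req#15 t=15ms (window 1): DENY

Allowed counts by window: 5 5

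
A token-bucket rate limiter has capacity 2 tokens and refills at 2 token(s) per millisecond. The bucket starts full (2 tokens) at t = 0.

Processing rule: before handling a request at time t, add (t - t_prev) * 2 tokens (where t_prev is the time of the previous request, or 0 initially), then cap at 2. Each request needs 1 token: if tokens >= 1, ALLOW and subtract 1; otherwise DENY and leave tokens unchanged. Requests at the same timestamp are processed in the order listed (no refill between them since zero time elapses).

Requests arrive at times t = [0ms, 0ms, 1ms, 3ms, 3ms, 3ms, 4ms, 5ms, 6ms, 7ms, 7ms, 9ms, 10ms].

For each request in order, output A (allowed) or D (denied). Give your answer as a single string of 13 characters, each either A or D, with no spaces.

Simulating step by step:
  req#1 t=0ms: ALLOW
  req#2 t=0ms: ALLOW
  req#3 t=1ms: ALLOW
  req#4 t=3ms: ALLOW
  req#5 t=3ms: ALLOW
  req#6 t=3ms: DENY
  req#7 t=4ms: ALLOW
  req#8 t=5ms: ALLOW
  req#9 t=6ms: ALLOW
  req#10 t=7ms: ALLOW
  req#11 t=7ms: ALLOW
  req#12 t=9ms: ALLOW
  req#13 t=10ms: ALLOW

Answer: AAAAADAAAAAAA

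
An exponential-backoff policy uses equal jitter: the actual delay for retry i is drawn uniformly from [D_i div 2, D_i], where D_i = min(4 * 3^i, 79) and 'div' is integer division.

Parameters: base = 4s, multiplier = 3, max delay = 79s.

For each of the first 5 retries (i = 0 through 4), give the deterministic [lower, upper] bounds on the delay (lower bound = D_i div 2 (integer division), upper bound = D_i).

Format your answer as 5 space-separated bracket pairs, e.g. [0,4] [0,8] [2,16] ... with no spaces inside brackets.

Answer: [2,4] [6,12] [18,36] [39,79] [39,79]

Derivation:
Computing bounds per retry:
  i=0: D_i=min(4*3^0,79)=4, bounds=[2,4]
  i=1: D_i=min(4*3^1,79)=12, bounds=[6,12]
  i=2: D_i=min(4*3^2,79)=36, bounds=[18,36]
  i=3: D_i=min(4*3^3,79)=79, bounds=[39,79]
  i=4: D_i=min(4*3^4,79)=79, bounds=[39,79]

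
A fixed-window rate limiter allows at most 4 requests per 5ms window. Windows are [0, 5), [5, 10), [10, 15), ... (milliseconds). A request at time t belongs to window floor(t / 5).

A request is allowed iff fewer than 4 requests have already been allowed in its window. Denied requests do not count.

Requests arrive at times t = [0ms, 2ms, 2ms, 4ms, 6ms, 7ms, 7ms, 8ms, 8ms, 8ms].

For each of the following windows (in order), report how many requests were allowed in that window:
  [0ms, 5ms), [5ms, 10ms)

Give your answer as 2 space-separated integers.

Answer: 4 4

Derivation:
Processing requests:
  req#1 t=0ms (window 0): ALLOW
  req#2 t=2ms (window 0): ALLOW
  req#3 t=2ms (window 0): ALLOW
  req#4 t=4ms (window 0): ALLOW
  req#5 t=6ms (window 1): ALLOW
  req#6 t=7ms (window 1): ALLOW
  req#7 t=7ms (window 1): ALLOW
  req#8 t=8ms (window 1): ALLOW
  req#9 t=8ms (window 1): DENY
  req#10 t=8ms (window 1): DENY

Allowed counts by window: 4 4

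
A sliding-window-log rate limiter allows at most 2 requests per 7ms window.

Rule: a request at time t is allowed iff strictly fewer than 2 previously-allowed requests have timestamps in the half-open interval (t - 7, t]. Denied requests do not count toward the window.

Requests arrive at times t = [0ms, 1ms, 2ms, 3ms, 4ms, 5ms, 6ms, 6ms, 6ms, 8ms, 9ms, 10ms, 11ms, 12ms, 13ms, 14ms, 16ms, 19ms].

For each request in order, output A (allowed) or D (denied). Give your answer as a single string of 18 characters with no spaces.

Tracking allowed requests in the window:
  req#1 t=0ms: ALLOW
  req#2 t=1ms: ALLOW
  req#3 t=2ms: DENY
  req#4 t=3ms: DENY
  req#5 t=4ms: DENY
  req#6 t=5ms: DENY
  req#7 t=6ms: DENY
  req#8 t=6ms: DENY
  req#9 t=6ms: DENY
  req#10 t=8ms: ALLOW
  req#11 t=9ms: ALLOW
  req#12 t=10ms: DENY
  req#13 t=11ms: DENY
  req#14 t=12ms: DENY
  req#15 t=13ms: DENY
  req#16 t=14ms: DENY
  req#17 t=16ms: ALLOW
  req#18 t=19ms: ALLOW

Answer: AADDDDDDDAADDDDDAA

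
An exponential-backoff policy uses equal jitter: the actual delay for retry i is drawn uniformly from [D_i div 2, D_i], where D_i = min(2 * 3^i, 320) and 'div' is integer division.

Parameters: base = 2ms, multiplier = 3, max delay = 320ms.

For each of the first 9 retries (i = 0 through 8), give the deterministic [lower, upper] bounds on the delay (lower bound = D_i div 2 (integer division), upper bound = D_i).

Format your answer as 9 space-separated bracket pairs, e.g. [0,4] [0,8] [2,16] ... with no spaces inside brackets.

Computing bounds per retry:
  i=0: D_i=min(2*3^0,320)=2, bounds=[1,2]
  i=1: D_i=min(2*3^1,320)=6, bounds=[3,6]
  i=2: D_i=min(2*3^2,320)=18, bounds=[9,18]
  i=3: D_i=min(2*3^3,320)=54, bounds=[27,54]
  i=4: D_i=min(2*3^4,320)=162, bounds=[81,162]
  i=5: D_i=min(2*3^5,320)=320, bounds=[160,320]
  i=6: D_i=min(2*3^6,320)=320, bounds=[160,320]
  i=7: D_i=min(2*3^7,320)=320, bounds=[160,320]
  i=8: D_i=min(2*3^8,320)=320, bounds=[160,320]

Answer: [1,2] [3,6] [9,18] [27,54] [81,162] [160,320] [160,320] [160,320] [160,320]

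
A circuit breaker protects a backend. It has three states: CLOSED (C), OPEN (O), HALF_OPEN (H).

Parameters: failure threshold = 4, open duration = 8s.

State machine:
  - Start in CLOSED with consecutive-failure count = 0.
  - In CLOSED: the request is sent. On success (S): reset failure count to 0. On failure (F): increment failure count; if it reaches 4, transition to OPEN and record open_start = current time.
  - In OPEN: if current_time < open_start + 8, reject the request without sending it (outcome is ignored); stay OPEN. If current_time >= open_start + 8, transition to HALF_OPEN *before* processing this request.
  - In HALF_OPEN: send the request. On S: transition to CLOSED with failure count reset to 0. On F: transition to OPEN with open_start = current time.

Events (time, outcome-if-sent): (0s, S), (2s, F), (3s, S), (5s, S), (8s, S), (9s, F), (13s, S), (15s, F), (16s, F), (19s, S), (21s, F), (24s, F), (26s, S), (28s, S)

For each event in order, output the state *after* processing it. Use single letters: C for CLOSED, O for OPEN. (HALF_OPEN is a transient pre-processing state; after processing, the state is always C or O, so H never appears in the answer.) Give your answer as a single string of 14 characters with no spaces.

State after each event:
  event#1 t=0s outcome=S: state=CLOSED
  event#2 t=2s outcome=F: state=CLOSED
  event#3 t=3s outcome=S: state=CLOSED
  event#4 t=5s outcome=S: state=CLOSED
  event#5 t=8s outcome=S: state=CLOSED
  event#6 t=9s outcome=F: state=CLOSED
  event#7 t=13s outcome=S: state=CLOSED
  event#8 t=15s outcome=F: state=CLOSED
  event#9 t=16s outcome=F: state=CLOSED
  event#10 t=19s outcome=S: state=CLOSED
  event#11 t=21s outcome=F: state=CLOSED
  event#12 t=24s outcome=F: state=CLOSED
  event#13 t=26s outcome=S: state=CLOSED
  event#14 t=28s outcome=S: state=CLOSED

Answer: CCCCCCCCCCCCCC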